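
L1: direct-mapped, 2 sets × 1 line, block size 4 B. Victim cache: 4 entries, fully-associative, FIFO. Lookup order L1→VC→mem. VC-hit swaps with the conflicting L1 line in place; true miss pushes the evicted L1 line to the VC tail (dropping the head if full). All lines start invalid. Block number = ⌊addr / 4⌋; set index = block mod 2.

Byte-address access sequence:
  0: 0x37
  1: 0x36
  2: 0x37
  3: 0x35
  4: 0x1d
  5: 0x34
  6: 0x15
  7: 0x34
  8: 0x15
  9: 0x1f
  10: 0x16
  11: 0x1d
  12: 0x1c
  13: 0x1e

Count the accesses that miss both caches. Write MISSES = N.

  [0] addr=0x37 blk=13 s=1: MISS | VC []
  [1] addr=0x36 blk=13 s=1: L1-HIT | VC []
  [2] addr=0x37 blk=13 s=1: L1-HIT | VC []
  [3] addr=0x35 blk=13 s=1: L1-HIT | VC []
  [4] addr=0x1d blk=7 s=1: MISS | VC [13]
  [5] addr=0x34 blk=13 s=1: VC-HIT | VC [7]
  [6] addr=0x15 blk=5 s=1: MISS | VC [7, 13]
  [7] addr=0x34 blk=13 s=1: VC-HIT | VC [7, 5]
  [8] addr=0x15 blk=5 s=1: VC-HIT | VC [7, 13]
  [9] addr=0x1f blk=7 s=1: VC-HIT | VC [5, 13]
  [10] addr=0x16 blk=5 s=1: VC-HIT | VC [7, 13]
  [11] addr=0x1d blk=7 s=1: VC-HIT | VC [5, 13]
  [12] addr=0x1c blk=7 s=1: L1-HIT | VC [5, 13]
  [13] addr=0x1e blk=7 s=1: L1-HIT | VC [5, 13]

MISSES = 3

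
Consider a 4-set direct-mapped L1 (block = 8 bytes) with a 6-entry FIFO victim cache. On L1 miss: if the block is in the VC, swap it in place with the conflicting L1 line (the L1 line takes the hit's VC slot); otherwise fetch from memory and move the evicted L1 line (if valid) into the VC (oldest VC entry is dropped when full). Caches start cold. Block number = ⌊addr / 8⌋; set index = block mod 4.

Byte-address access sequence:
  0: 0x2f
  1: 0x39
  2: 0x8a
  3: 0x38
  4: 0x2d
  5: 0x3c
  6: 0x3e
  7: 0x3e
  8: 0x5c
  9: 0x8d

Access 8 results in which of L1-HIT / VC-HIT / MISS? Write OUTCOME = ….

OUTCOME = MISS

  [0] addr=0x2f blk=5 s=1: MISS | VC []
  [1] addr=0x39 blk=7 s=3: MISS | VC []
  [2] addr=0x8a blk=17 s=1: MISS | VC [5]
  [3] addr=0x38 blk=7 s=3: L1-HIT | VC [5]
  [4] addr=0x2d blk=5 s=1: VC-HIT | VC [17]
  [5] addr=0x3c blk=7 s=3: L1-HIT | VC [17]
  [6] addr=0x3e blk=7 s=3: L1-HIT | VC [17]
  [7] addr=0x3e blk=7 s=3: L1-HIT | VC [17]
  [8] addr=0x5c blk=11 s=3: MISS | VC [17, 7]
  [9] addr=0x8d blk=17 s=1: VC-HIT | VC [5, 7]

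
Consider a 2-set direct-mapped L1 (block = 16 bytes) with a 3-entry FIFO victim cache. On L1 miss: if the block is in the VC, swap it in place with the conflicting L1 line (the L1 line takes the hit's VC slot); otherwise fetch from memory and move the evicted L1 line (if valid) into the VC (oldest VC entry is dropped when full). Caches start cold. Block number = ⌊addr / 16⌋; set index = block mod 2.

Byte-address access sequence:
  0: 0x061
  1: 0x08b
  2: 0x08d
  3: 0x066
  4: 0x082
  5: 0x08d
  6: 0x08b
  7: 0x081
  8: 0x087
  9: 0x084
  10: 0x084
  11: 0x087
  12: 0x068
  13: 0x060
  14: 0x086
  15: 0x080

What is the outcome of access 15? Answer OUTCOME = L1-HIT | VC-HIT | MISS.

  [0] addr=0x61 blk=6 s=0: MISS | VC []
  [1] addr=0x8b blk=8 s=0: MISS | VC [6]
  [2] addr=0x8d blk=8 s=0: L1-HIT | VC [6]
  [3] addr=0x66 blk=6 s=0: VC-HIT | VC [8]
  [4] addr=0x82 blk=8 s=0: VC-HIT | VC [6]
  [5] addr=0x8d blk=8 s=0: L1-HIT | VC [6]
  [6] addr=0x8b blk=8 s=0: L1-HIT | VC [6]
  [7] addr=0x81 blk=8 s=0: L1-HIT | VC [6]
  [8] addr=0x87 blk=8 s=0: L1-HIT | VC [6]
  [9] addr=0x84 blk=8 s=0: L1-HIT | VC [6]
  [10] addr=0x84 blk=8 s=0: L1-HIT | VC [6]
  [11] addr=0x87 blk=8 s=0: L1-HIT | VC [6]
  [12] addr=0x68 blk=6 s=0: VC-HIT | VC [8]
  [13] addr=0x60 blk=6 s=0: L1-HIT | VC [8]
  [14] addr=0x86 blk=8 s=0: VC-HIT | VC [6]
  [15] addr=0x80 blk=8 s=0: L1-HIT | VC [6]

OUTCOME = L1-HIT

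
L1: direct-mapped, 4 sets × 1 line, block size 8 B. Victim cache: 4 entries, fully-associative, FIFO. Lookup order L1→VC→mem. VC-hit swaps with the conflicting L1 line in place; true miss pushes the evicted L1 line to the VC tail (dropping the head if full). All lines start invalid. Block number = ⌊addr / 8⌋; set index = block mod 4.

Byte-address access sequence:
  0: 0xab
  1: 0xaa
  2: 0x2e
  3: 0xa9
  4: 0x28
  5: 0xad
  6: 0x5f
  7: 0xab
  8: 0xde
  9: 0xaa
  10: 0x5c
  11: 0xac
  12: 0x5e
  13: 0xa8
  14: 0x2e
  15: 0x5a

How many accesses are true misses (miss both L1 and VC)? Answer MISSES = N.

MISSES = 4

#0 0xab→b21/s1 MISS; vc=[]
#1 0xaa→b21/s1 L1-HIT; vc=[]
#2 0x2e→b5/s1 MISS; vc=[21]
#3 0xa9→b21/s1 VC-HIT; vc=[5]
#4 0x28→b5/s1 VC-HIT; vc=[21]
#5 0xad→b21/s1 VC-HIT; vc=[5]
#6 0x5f→b11/s3 MISS; vc=[5]
#7 0xab→b21/s1 L1-HIT; vc=[5]
#8 0xde→b27/s3 MISS; vc=[5,11]
#9 0xaa→b21/s1 L1-HIT; vc=[5,11]
#10 0x5c→b11/s3 VC-HIT; vc=[5,27]
#11 0xac→b21/s1 L1-HIT; vc=[5,27]
#12 0x5e→b11/s3 L1-HIT; vc=[5,27]
#13 0xa8→b21/s1 L1-HIT; vc=[5,27]
#14 0x2e→b5/s1 VC-HIT; vc=[21,27]
#15 0x5a→b11/s3 L1-HIT; vc=[21,27]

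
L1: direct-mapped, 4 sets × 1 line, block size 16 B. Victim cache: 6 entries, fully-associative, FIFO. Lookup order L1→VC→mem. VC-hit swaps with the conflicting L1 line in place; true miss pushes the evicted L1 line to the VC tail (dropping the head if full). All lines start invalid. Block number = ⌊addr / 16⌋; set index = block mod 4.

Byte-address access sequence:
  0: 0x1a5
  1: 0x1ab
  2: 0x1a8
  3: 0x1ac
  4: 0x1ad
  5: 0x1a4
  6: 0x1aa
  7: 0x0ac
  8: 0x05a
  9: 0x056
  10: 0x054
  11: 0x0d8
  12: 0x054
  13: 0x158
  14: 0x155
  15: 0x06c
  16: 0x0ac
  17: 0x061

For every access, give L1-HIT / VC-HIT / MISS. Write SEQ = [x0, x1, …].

  [0] addr=0x1a5 blk=26 s=2: MISS | VC []
  [1] addr=0x1ab blk=26 s=2: L1-HIT | VC []
  [2] addr=0x1a8 blk=26 s=2: L1-HIT | VC []
  [3] addr=0x1ac blk=26 s=2: L1-HIT | VC []
  [4] addr=0x1ad blk=26 s=2: L1-HIT | VC []
  [5] addr=0x1a4 blk=26 s=2: L1-HIT | VC []
  [6] addr=0x1aa blk=26 s=2: L1-HIT | VC []
  [7] addr=0xac blk=10 s=2: MISS | VC [26]
  [8] addr=0x5a blk=5 s=1: MISS | VC [26]
  [9] addr=0x56 blk=5 s=1: L1-HIT | VC [26]
  [10] addr=0x54 blk=5 s=1: L1-HIT | VC [26]
  [11] addr=0xd8 blk=13 s=1: MISS | VC [26, 5]
  [12] addr=0x54 blk=5 s=1: VC-HIT | VC [26, 13]
  [13] addr=0x158 blk=21 s=1: MISS | VC [26, 13, 5]
  [14] addr=0x155 blk=21 s=1: L1-HIT | VC [26, 13, 5]
  [15] addr=0x6c blk=6 s=2: MISS | VC [26, 13, 5, 10]
  [16] addr=0xac blk=10 s=2: VC-HIT | VC [26, 13, 5, 6]
  [17] addr=0x61 blk=6 s=2: VC-HIT | VC [26, 13, 5, 10]

SEQ = [MISS, L1-HIT, L1-HIT, L1-HIT, L1-HIT, L1-HIT, L1-HIT, MISS, MISS, L1-HIT, L1-HIT, MISS, VC-HIT, MISS, L1-HIT, MISS, VC-HIT, VC-HIT]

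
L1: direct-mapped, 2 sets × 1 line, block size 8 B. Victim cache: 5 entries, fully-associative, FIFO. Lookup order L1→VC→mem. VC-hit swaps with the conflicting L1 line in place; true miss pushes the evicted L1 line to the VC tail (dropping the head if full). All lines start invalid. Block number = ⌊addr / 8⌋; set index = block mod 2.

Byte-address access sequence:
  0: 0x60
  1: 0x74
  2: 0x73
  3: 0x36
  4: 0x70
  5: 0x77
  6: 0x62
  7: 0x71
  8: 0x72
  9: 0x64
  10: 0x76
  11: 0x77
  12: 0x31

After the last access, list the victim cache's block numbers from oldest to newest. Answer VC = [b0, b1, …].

VC = [12, 14]

0: 0x60 (blk 12, set 0) → MISS  vc=[]
1: 0x74 (blk 14, set 0) → MISS  vc=[12]
2: 0x73 (blk 14, set 0) → L1-HIT  vc=[12]
3: 0x36 (blk 6, set 0) → MISS  vc=[12, 14]
4: 0x70 (blk 14, set 0) → VC-HIT  vc=[12, 6]
5: 0x77 (blk 14, set 0) → L1-HIT  vc=[12, 6]
6: 0x62 (blk 12, set 0) → VC-HIT  vc=[14, 6]
7: 0x71 (blk 14, set 0) → VC-HIT  vc=[12, 6]
8: 0x72 (blk 14, set 0) → L1-HIT  vc=[12, 6]
9: 0x64 (blk 12, set 0) → VC-HIT  vc=[14, 6]
10: 0x76 (blk 14, set 0) → VC-HIT  vc=[12, 6]
11: 0x77 (blk 14, set 0) → L1-HIT  vc=[12, 6]
12: 0x31 (blk 6, set 0) → VC-HIT  vc=[12, 14]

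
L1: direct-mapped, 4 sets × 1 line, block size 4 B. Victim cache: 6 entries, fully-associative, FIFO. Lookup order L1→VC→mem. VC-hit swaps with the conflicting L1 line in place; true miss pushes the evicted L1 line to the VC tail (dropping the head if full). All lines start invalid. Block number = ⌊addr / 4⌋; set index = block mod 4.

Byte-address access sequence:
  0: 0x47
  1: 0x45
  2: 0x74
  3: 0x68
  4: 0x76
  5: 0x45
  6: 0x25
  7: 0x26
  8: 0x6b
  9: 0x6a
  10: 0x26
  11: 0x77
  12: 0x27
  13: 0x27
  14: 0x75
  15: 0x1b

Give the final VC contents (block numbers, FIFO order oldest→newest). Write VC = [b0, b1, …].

VC = [9, 17, 26]

#0 0x47→b17/s1 MISS; vc=[]
#1 0x45→b17/s1 L1-HIT; vc=[]
#2 0x74→b29/s1 MISS; vc=[17]
#3 0x68→b26/s2 MISS; vc=[17]
#4 0x76→b29/s1 L1-HIT; vc=[17]
#5 0x45→b17/s1 VC-HIT; vc=[29]
#6 0x25→b9/s1 MISS; vc=[29,17]
#7 0x26→b9/s1 L1-HIT; vc=[29,17]
#8 0x6b→b26/s2 L1-HIT; vc=[29,17]
#9 0x6a→b26/s2 L1-HIT; vc=[29,17]
#10 0x26→b9/s1 L1-HIT; vc=[29,17]
#11 0x77→b29/s1 VC-HIT; vc=[9,17]
#12 0x27→b9/s1 VC-HIT; vc=[29,17]
#13 0x27→b9/s1 L1-HIT; vc=[29,17]
#14 0x75→b29/s1 VC-HIT; vc=[9,17]
#15 0x1b→b6/s2 MISS; vc=[9,17,26]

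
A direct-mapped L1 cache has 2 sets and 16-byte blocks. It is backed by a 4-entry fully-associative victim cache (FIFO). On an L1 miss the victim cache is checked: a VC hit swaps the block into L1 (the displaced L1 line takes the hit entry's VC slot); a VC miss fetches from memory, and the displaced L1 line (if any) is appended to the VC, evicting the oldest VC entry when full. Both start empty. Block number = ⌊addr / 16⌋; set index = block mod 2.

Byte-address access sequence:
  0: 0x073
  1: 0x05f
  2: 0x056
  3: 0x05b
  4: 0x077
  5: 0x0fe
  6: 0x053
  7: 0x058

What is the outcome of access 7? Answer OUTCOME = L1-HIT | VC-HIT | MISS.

OUTCOME = L1-HIT

0: 0x73 (blk 7, set 1) → MISS  vc=[]
1: 0x5f (blk 5, set 1) → MISS  vc=[7]
2: 0x56 (blk 5, set 1) → L1-HIT  vc=[7]
3: 0x5b (blk 5, set 1) → L1-HIT  vc=[7]
4: 0x77 (blk 7, set 1) → VC-HIT  vc=[5]
5: 0xfe (blk 15, set 1) → MISS  vc=[5, 7]
6: 0x53 (blk 5, set 1) → VC-HIT  vc=[15, 7]
7: 0x58 (blk 5, set 1) → L1-HIT  vc=[15, 7]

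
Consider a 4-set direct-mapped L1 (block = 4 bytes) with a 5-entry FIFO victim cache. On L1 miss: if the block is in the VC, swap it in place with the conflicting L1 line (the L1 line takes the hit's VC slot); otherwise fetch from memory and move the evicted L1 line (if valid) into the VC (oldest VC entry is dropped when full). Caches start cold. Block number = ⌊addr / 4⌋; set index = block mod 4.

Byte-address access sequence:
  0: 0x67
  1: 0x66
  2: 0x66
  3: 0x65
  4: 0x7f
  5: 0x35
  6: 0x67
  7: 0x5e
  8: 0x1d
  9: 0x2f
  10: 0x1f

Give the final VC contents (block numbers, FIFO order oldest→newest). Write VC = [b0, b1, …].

#0 0x67→b25/s1 MISS; vc=[]
#1 0x66→b25/s1 L1-HIT; vc=[]
#2 0x66→b25/s1 L1-HIT; vc=[]
#3 0x65→b25/s1 L1-HIT; vc=[]
#4 0x7f→b31/s3 MISS; vc=[]
#5 0x35→b13/s1 MISS; vc=[25]
#6 0x67→b25/s1 VC-HIT; vc=[13]
#7 0x5e→b23/s3 MISS; vc=[13,31]
#8 0x1d→b7/s3 MISS; vc=[13,31,23]
#9 0x2f→b11/s3 MISS; vc=[13,31,23,7]
#10 0x1f→b7/s3 VC-HIT; vc=[13,31,23,11]

VC = [13, 31, 23, 11]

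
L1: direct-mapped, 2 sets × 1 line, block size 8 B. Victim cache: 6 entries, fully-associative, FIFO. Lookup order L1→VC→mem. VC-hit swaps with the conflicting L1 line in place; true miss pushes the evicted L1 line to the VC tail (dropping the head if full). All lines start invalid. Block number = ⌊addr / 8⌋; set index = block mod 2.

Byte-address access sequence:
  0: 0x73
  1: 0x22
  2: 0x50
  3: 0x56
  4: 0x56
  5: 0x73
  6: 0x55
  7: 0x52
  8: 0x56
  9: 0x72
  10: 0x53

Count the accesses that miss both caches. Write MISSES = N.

#0 0x73→b14/s0 MISS; vc=[]
#1 0x22→b4/s0 MISS; vc=[14]
#2 0x50→b10/s0 MISS; vc=[14,4]
#3 0x56→b10/s0 L1-HIT; vc=[14,4]
#4 0x56→b10/s0 L1-HIT; vc=[14,4]
#5 0x73→b14/s0 VC-HIT; vc=[10,4]
#6 0x55→b10/s0 VC-HIT; vc=[14,4]
#7 0x52→b10/s0 L1-HIT; vc=[14,4]
#8 0x56→b10/s0 L1-HIT; vc=[14,4]
#9 0x72→b14/s0 VC-HIT; vc=[10,4]
#10 0x53→b10/s0 VC-HIT; vc=[14,4]

MISSES = 3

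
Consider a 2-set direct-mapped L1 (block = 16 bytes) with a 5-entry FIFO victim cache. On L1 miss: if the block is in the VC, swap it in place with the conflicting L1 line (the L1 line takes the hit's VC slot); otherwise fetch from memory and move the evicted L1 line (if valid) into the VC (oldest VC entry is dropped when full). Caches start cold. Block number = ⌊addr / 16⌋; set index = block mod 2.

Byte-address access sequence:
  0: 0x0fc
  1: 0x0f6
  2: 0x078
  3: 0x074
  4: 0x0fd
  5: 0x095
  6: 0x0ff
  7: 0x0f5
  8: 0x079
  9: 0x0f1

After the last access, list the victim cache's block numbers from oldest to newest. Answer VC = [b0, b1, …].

#0 0xfc→b15/s1 MISS; vc=[]
#1 0xf6→b15/s1 L1-HIT; vc=[]
#2 0x78→b7/s1 MISS; vc=[15]
#3 0x74→b7/s1 L1-HIT; vc=[15]
#4 0xfd→b15/s1 VC-HIT; vc=[7]
#5 0x95→b9/s1 MISS; vc=[7,15]
#6 0xff→b15/s1 VC-HIT; vc=[7,9]
#7 0xf5→b15/s1 L1-HIT; vc=[7,9]
#8 0x79→b7/s1 VC-HIT; vc=[15,9]
#9 0xf1→b15/s1 VC-HIT; vc=[7,9]

VC = [7, 9]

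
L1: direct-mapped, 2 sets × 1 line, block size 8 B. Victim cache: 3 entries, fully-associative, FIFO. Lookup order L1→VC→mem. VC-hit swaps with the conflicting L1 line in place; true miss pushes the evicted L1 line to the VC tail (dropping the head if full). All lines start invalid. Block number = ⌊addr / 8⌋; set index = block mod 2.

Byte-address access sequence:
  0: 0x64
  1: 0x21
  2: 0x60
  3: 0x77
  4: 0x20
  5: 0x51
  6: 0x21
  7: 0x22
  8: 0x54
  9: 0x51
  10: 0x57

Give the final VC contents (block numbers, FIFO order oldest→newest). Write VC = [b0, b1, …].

0: 0x64 (blk 12, set 0) → MISS  vc=[]
1: 0x21 (blk 4, set 0) → MISS  vc=[12]
2: 0x60 (blk 12, set 0) → VC-HIT  vc=[4]
3: 0x77 (blk 14, set 0) → MISS  vc=[4, 12]
4: 0x20 (blk 4, set 0) → VC-HIT  vc=[14, 12]
5: 0x51 (blk 10, set 0) → MISS  vc=[14, 12, 4]
6: 0x21 (blk 4, set 0) → VC-HIT  vc=[14, 12, 10]
7: 0x22 (blk 4, set 0) → L1-HIT  vc=[14, 12, 10]
8: 0x54 (blk 10, set 0) → VC-HIT  vc=[14, 12, 4]
9: 0x51 (blk 10, set 0) → L1-HIT  vc=[14, 12, 4]
10: 0x57 (blk 10, set 0) → L1-HIT  vc=[14, 12, 4]

VC = [14, 12, 4]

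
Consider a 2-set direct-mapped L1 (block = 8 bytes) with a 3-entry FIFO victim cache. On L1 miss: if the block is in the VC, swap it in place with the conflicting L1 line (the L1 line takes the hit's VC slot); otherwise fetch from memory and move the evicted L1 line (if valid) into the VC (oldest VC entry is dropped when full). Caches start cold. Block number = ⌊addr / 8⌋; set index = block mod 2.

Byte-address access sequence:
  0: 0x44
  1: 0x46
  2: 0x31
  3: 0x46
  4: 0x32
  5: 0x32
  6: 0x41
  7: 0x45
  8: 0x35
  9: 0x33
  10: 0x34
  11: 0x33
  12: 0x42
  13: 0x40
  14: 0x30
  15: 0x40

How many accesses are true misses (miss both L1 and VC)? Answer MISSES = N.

MISSES = 2

  [0] addr=0x44 blk=8 s=0: MISS | VC []
  [1] addr=0x46 blk=8 s=0: L1-HIT | VC []
  [2] addr=0x31 blk=6 s=0: MISS | VC [8]
  [3] addr=0x46 blk=8 s=0: VC-HIT | VC [6]
  [4] addr=0x32 blk=6 s=0: VC-HIT | VC [8]
  [5] addr=0x32 blk=6 s=0: L1-HIT | VC [8]
  [6] addr=0x41 blk=8 s=0: VC-HIT | VC [6]
  [7] addr=0x45 blk=8 s=0: L1-HIT | VC [6]
  [8] addr=0x35 blk=6 s=0: VC-HIT | VC [8]
  [9] addr=0x33 blk=6 s=0: L1-HIT | VC [8]
  [10] addr=0x34 blk=6 s=0: L1-HIT | VC [8]
  [11] addr=0x33 blk=6 s=0: L1-HIT | VC [8]
  [12] addr=0x42 blk=8 s=0: VC-HIT | VC [6]
  [13] addr=0x40 blk=8 s=0: L1-HIT | VC [6]
  [14] addr=0x30 blk=6 s=0: VC-HIT | VC [8]
  [15] addr=0x40 blk=8 s=0: VC-HIT | VC [6]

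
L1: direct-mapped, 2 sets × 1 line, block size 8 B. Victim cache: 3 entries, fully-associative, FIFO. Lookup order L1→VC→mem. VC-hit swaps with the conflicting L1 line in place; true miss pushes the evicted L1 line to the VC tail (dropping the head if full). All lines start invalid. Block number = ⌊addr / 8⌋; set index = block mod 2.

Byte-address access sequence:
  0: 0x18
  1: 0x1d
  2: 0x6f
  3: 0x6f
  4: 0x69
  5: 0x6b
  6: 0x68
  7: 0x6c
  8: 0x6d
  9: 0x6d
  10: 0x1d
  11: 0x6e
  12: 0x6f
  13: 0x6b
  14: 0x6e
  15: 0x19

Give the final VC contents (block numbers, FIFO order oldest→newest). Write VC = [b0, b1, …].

VC = [13]

  [0] addr=0x18 blk=3 s=1: MISS | VC []
  [1] addr=0x1d blk=3 s=1: L1-HIT | VC []
  [2] addr=0x6f blk=13 s=1: MISS | VC [3]
  [3] addr=0x6f blk=13 s=1: L1-HIT | VC [3]
  [4] addr=0x69 blk=13 s=1: L1-HIT | VC [3]
  [5] addr=0x6b blk=13 s=1: L1-HIT | VC [3]
  [6] addr=0x68 blk=13 s=1: L1-HIT | VC [3]
  [7] addr=0x6c blk=13 s=1: L1-HIT | VC [3]
  [8] addr=0x6d blk=13 s=1: L1-HIT | VC [3]
  [9] addr=0x6d blk=13 s=1: L1-HIT | VC [3]
  [10] addr=0x1d blk=3 s=1: VC-HIT | VC [13]
  [11] addr=0x6e blk=13 s=1: VC-HIT | VC [3]
  [12] addr=0x6f blk=13 s=1: L1-HIT | VC [3]
  [13] addr=0x6b blk=13 s=1: L1-HIT | VC [3]
  [14] addr=0x6e blk=13 s=1: L1-HIT | VC [3]
  [15] addr=0x19 blk=3 s=1: VC-HIT | VC [13]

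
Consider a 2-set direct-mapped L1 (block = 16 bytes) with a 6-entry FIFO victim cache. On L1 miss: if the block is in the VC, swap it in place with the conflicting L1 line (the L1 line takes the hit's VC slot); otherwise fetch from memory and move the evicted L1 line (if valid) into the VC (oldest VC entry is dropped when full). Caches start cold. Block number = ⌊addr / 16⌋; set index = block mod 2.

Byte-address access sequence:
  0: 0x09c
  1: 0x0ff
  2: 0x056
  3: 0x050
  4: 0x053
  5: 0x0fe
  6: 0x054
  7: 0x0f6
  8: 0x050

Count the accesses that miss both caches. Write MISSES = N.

MISSES = 3

  [0] addr=0x9c blk=9 s=1: MISS | VC []
  [1] addr=0xff blk=15 s=1: MISS | VC [9]
  [2] addr=0x56 blk=5 s=1: MISS | VC [9, 15]
  [3] addr=0x50 blk=5 s=1: L1-HIT | VC [9, 15]
  [4] addr=0x53 blk=5 s=1: L1-HIT | VC [9, 15]
  [5] addr=0xfe blk=15 s=1: VC-HIT | VC [9, 5]
  [6] addr=0x54 blk=5 s=1: VC-HIT | VC [9, 15]
  [7] addr=0xf6 blk=15 s=1: VC-HIT | VC [9, 5]
  [8] addr=0x50 blk=5 s=1: VC-HIT | VC [9, 15]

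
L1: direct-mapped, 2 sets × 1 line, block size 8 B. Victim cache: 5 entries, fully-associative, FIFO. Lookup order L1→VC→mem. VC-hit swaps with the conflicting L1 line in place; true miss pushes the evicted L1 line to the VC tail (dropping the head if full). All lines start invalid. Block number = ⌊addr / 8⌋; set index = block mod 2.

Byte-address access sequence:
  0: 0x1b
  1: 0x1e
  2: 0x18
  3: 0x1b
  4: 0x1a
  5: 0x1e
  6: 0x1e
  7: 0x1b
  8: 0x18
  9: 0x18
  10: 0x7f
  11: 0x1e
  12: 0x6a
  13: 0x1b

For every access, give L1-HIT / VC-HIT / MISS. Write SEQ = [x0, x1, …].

#0 0x1b→b3/s1 MISS; vc=[]
#1 0x1e→b3/s1 L1-HIT; vc=[]
#2 0x18→b3/s1 L1-HIT; vc=[]
#3 0x1b→b3/s1 L1-HIT; vc=[]
#4 0x1a→b3/s1 L1-HIT; vc=[]
#5 0x1e→b3/s1 L1-HIT; vc=[]
#6 0x1e→b3/s1 L1-HIT; vc=[]
#7 0x1b→b3/s1 L1-HIT; vc=[]
#8 0x18→b3/s1 L1-HIT; vc=[]
#9 0x18→b3/s1 L1-HIT; vc=[]
#10 0x7f→b15/s1 MISS; vc=[3]
#11 0x1e→b3/s1 VC-HIT; vc=[15]
#12 0x6a→b13/s1 MISS; vc=[15,3]
#13 0x1b→b3/s1 VC-HIT; vc=[15,13]

SEQ = [MISS, L1-HIT, L1-HIT, L1-HIT, L1-HIT, L1-HIT, L1-HIT, L1-HIT, L1-HIT, L1-HIT, MISS, VC-HIT, MISS, VC-HIT]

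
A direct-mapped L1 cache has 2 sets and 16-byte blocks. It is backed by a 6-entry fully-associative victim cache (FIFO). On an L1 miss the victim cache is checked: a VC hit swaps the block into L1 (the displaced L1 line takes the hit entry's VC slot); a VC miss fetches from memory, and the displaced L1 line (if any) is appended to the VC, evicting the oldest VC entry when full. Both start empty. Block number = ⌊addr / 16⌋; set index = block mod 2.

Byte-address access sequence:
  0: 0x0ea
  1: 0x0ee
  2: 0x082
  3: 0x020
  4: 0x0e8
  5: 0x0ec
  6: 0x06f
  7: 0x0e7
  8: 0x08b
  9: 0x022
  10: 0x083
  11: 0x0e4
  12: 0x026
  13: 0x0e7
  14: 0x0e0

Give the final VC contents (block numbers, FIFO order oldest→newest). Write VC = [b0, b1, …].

0: 0xea (blk 14, set 0) → MISS  vc=[]
1: 0xee (blk 14, set 0) → L1-HIT  vc=[]
2: 0x82 (blk 8, set 0) → MISS  vc=[14]
3: 0x20 (blk 2, set 0) → MISS  vc=[14, 8]
4: 0xe8 (blk 14, set 0) → VC-HIT  vc=[2, 8]
5: 0xec (blk 14, set 0) → L1-HIT  vc=[2, 8]
6: 0x6f (blk 6, set 0) → MISS  vc=[2, 8, 14]
7: 0xe7 (blk 14, set 0) → VC-HIT  vc=[2, 8, 6]
8: 0x8b (blk 8, set 0) → VC-HIT  vc=[2, 14, 6]
9: 0x22 (blk 2, set 0) → VC-HIT  vc=[8, 14, 6]
10: 0x83 (blk 8, set 0) → VC-HIT  vc=[2, 14, 6]
11: 0xe4 (blk 14, set 0) → VC-HIT  vc=[2, 8, 6]
12: 0x26 (blk 2, set 0) → VC-HIT  vc=[14, 8, 6]
13: 0xe7 (blk 14, set 0) → VC-HIT  vc=[2, 8, 6]
14: 0xe0 (blk 14, set 0) → L1-HIT  vc=[2, 8, 6]

VC = [2, 8, 6]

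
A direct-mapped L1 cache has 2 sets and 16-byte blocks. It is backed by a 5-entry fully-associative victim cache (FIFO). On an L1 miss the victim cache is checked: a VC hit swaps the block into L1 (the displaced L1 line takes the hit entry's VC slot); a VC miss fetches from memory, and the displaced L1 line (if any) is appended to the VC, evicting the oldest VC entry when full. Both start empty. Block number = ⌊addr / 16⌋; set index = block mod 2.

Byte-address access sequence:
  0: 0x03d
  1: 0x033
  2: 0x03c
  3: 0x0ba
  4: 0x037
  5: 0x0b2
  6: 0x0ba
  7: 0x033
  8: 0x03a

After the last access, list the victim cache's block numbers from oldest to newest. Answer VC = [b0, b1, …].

0: 0x3d (blk 3, set 1) → MISS  vc=[]
1: 0x33 (blk 3, set 1) → L1-HIT  vc=[]
2: 0x3c (blk 3, set 1) → L1-HIT  vc=[]
3: 0xba (blk 11, set 1) → MISS  vc=[3]
4: 0x37 (blk 3, set 1) → VC-HIT  vc=[11]
5: 0xb2 (blk 11, set 1) → VC-HIT  vc=[3]
6: 0xba (blk 11, set 1) → L1-HIT  vc=[3]
7: 0x33 (blk 3, set 1) → VC-HIT  vc=[11]
8: 0x3a (blk 3, set 1) → L1-HIT  vc=[11]

VC = [11]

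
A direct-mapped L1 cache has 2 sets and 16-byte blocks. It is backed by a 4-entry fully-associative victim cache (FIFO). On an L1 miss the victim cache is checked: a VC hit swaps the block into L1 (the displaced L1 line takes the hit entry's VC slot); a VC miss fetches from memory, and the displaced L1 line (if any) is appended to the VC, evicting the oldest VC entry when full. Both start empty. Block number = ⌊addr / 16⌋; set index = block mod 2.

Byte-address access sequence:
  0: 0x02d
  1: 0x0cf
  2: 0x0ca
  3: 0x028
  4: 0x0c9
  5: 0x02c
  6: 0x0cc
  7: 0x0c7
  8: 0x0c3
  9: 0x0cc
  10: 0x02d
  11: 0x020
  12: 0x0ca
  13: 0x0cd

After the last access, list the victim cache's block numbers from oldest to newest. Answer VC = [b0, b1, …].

#0 0x2d→b2/s0 MISS; vc=[]
#1 0xcf→b12/s0 MISS; vc=[2]
#2 0xca→b12/s0 L1-HIT; vc=[2]
#3 0x28→b2/s0 VC-HIT; vc=[12]
#4 0xc9→b12/s0 VC-HIT; vc=[2]
#5 0x2c→b2/s0 VC-HIT; vc=[12]
#6 0xcc→b12/s0 VC-HIT; vc=[2]
#7 0xc7→b12/s0 L1-HIT; vc=[2]
#8 0xc3→b12/s0 L1-HIT; vc=[2]
#9 0xcc→b12/s0 L1-HIT; vc=[2]
#10 0x2d→b2/s0 VC-HIT; vc=[12]
#11 0x20→b2/s0 L1-HIT; vc=[12]
#12 0xca→b12/s0 VC-HIT; vc=[2]
#13 0xcd→b12/s0 L1-HIT; vc=[2]

VC = [2]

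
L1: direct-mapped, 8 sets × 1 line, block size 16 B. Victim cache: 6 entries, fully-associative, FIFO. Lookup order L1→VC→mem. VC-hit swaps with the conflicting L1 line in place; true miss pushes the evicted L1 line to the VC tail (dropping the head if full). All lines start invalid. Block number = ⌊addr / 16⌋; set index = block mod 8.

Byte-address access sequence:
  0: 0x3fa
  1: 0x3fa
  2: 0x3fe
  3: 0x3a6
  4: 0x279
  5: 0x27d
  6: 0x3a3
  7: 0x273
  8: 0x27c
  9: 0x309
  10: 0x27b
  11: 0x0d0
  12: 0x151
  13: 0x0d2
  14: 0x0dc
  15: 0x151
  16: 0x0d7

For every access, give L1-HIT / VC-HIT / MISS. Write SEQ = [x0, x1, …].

SEQ = [MISS, L1-HIT, L1-HIT, MISS, MISS, L1-HIT, L1-HIT, L1-HIT, L1-HIT, MISS, L1-HIT, MISS, MISS, VC-HIT, L1-HIT, VC-HIT, VC-HIT]

#0 0x3fa→b63/s7 MISS; vc=[]
#1 0x3fa→b63/s7 L1-HIT; vc=[]
#2 0x3fe→b63/s7 L1-HIT; vc=[]
#3 0x3a6→b58/s2 MISS; vc=[]
#4 0x279→b39/s7 MISS; vc=[63]
#5 0x27d→b39/s7 L1-HIT; vc=[63]
#6 0x3a3→b58/s2 L1-HIT; vc=[63]
#7 0x273→b39/s7 L1-HIT; vc=[63]
#8 0x27c→b39/s7 L1-HIT; vc=[63]
#9 0x309→b48/s0 MISS; vc=[63]
#10 0x27b→b39/s7 L1-HIT; vc=[63]
#11 0xd0→b13/s5 MISS; vc=[63]
#12 0x151→b21/s5 MISS; vc=[63,13]
#13 0xd2→b13/s5 VC-HIT; vc=[63,21]
#14 0xdc→b13/s5 L1-HIT; vc=[63,21]
#15 0x151→b21/s5 VC-HIT; vc=[63,13]
#16 0xd7→b13/s5 VC-HIT; vc=[63,21]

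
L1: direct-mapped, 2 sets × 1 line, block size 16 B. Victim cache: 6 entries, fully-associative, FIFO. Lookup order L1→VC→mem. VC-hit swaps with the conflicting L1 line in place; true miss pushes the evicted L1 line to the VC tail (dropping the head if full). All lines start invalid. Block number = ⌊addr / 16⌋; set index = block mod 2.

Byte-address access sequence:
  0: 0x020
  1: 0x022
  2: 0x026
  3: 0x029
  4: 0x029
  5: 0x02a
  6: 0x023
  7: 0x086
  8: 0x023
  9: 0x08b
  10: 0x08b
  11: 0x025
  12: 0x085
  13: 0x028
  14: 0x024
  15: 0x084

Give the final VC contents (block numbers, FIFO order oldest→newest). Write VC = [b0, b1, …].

0: 0x20 (blk 2, set 0) → MISS  vc=[]
1: 0x22 (blk 2, set 0) → L1-HIT  vc=[]
2: 0x26 (blk 2, set 0) → L1-HIT  vc=[]
3: 0x29 (blk 2, set 0) → L1-HIT  vc=[]
4: 0x29 (blk 2, set 0) → L1-HIT  vc=[]
5: 0x2a (blk 2, set 0) → L1-HIT  vc=[]
6: 0x23 (blk 2, set 0) → L1-HIT  vc=[]
7: 0x86 (blk 8, set 0) → MISS  vc=[2]
8: 0x23 (blk 2, set 0) → VC-HIT  vc=[8]
9: 0x8b (blk 8, set 0) → VC-HIT  vc=[2]
10: 0x8b (blk 8, set 0) → L1-HIT  vc=[2]
11: 0x25 (blk 2, set 0) → VC-HIT  vc=[8]
12: 0x85 (blk 8, set 0) → VC-HIT  vc=[2]
13: 0x28 (blk 2, set 0) → VC-HIT  vc=[8]
14: 0x24 (blk 2, set 0) → L1-HIT  vc=[8]
15: 0x84 (blk 8, set 0) → VC-HIT  vc=[2]

VC = [2]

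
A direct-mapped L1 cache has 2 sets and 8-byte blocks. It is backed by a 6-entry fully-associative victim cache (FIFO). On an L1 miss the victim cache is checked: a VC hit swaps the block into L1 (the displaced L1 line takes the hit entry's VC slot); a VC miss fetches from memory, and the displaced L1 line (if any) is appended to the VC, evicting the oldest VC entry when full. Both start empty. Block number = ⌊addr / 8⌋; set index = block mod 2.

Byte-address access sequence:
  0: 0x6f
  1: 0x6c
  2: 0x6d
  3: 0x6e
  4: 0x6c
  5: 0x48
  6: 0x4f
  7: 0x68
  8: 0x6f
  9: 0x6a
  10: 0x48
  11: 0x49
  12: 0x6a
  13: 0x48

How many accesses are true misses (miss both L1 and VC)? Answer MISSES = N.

0: 0x6f (blk 13, set 1) → MISS  vc=[]
1: 0x6c (blk 13, set 1) → L1-HIT  vc=[]
2: 0x6d (blk 13, set 1) → L1-HIT  vc=[]
3: 0x6e (blk 13, set 1) → L1-HIT  vc=[]
4: 0x6c (blk 13, set 1) → L1-HIT  vc=[]
5: 0x48 (blk 9, set 1) → MISS  vc=[13]
6: 0x4f (blk 9, set 1) → L1-HIT  vc=[13]
7: 0x68 (blk 13, set 1) → VC-HIT  vc=[9]
8: 0x6f (blk 13, set 1) → L1-HIT  vc=[9]
9: 0x6a (blk 13, set 1) → L1-HIT  vc=[9]
10: 0x48 (blk 9, set 1) → VC-HIT  vc=[13]
11: 0x49 (blk 9, set 1) → L1-HIT  vc=[13]
12: 0x6a (blk 13, set 1) → VC-HIT  vc=[9]
13: 0x48 (blk 9, set 1) → VC-HIT  vc=[13]

MISSES = 2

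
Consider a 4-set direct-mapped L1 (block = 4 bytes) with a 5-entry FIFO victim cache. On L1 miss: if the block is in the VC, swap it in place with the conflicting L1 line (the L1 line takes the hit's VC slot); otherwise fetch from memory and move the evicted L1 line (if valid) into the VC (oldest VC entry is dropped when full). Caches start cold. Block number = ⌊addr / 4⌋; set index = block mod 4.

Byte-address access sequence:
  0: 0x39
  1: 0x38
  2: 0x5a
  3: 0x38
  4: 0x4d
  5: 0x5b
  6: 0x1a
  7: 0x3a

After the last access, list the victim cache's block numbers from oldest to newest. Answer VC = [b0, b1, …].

VC = [6, 22]

  [0] addr=0x39 blk=14 s=2: MISS | VC []
  [1] addr=0x38 blk=14 s=2: L1-HIT | VC []
  [2] addr=0x5a blk=22 s=2: MISS | VC [14]
  [3] addr=0x38 blk=14 s=2: VC-HIT | VC [22]
  [4] addr=0x4d blk=19 s=3: MISS | VC [22]
  [5] addr=0x5b blk=22 s=2: VC-HIT | VC [14]
  [6] addr=0x1a blk=6 s=2: MISS | VC [14, 22]
  [7] addr=0x3a blk=14 s=2: VC-HIT | VC [6, 22]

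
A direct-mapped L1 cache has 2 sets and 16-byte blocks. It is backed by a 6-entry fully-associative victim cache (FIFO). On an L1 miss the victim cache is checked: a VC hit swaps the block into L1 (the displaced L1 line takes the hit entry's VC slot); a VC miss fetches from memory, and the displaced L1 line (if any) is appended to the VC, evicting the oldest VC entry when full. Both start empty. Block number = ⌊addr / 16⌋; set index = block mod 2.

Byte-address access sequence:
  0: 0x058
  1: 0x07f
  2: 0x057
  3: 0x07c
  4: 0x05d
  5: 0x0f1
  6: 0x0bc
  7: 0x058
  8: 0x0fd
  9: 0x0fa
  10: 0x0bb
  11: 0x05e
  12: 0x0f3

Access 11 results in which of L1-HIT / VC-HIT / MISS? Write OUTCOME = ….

OUTCOME = VC-HIT

0: 0x58 (blk 5, set 1) → MISS  vc=[]
1: 0x7f (blk 7, set 1) → MISS  vc=[5]
2: 0x57 (blk 5, set 1) → VC-HIT  vc=[7]
3: 0x7c (blk 7, set 1) → VC-HIT  vc=[5]
4: 0x5d (blk 5, set 1) → VC-HIT  vc=[7]
5: 0xf1 (blk 15, set 1) → MISS  vc=[7, 5]
6: 0xbc (blk 11, set 1) → MISS  vc=[7, 5, 15]
7: 0x58 (blk 5, set 1) → VC-HIT  vc=[7, 11, 15]
8: 0xfd (blk 15, set 1) → VC-HIT  vc=[7, 11, 5]
9: 0xfa (blk 15, set 1) → L1-HIT  vc=[7, 11, 5]
10: 0xbb (blk 11, set 1) → VC-HIT  vc=[7, 15, 5]
11: 0x5e (blk 5, set 1) → VC-HIT  vc=[7, 15, 11]
12: 0xf3 (blk 15, set 1) → VC-HIT  vc=[7, 5, 11]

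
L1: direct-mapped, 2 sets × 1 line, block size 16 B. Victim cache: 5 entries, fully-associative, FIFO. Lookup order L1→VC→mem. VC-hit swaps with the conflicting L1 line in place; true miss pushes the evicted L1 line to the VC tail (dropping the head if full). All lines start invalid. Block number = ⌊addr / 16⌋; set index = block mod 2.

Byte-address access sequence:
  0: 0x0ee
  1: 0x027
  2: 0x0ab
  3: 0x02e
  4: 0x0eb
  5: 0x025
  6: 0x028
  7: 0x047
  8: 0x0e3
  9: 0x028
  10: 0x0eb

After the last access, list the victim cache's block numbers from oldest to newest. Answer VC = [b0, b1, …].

VC = [4, 10, 2]

  [0] addr=0xee blk=14 s=0: MISS | VC []
  [1] addr=0x27 blk=2 s=0: MISS | VC [14]
  [2] addr=0xab blk=10 s=0: MISS | VC [14, 2]
  [3] addr=0x2e blk=2 s=0: VC-HIT | VC [14, 10]
  [4] addr=0xeb blk=14 s=0: VC-HIT | VC [2, 10]
  [5] addr=0x25 blk=2 s=0: VC-HIT | VC [14, 10]
  [6] addr=0x28 blk=2 s=0: L1-HIT | VC [14, 10]
  [7] addr=0x47 blk=4 s=0: MISS | VC [14, 10, 2]
  [8] addr=0xe3 blk=14 s=0: VC-HIT | VC [4, 10, 2]
  [9] addr=0x28 blk=2 s=0: VC-HIT | VC [4, 10, 14]
  [10] addr=0xeb blk=14 s=0: VC-HIT | VC [4, 10, 2]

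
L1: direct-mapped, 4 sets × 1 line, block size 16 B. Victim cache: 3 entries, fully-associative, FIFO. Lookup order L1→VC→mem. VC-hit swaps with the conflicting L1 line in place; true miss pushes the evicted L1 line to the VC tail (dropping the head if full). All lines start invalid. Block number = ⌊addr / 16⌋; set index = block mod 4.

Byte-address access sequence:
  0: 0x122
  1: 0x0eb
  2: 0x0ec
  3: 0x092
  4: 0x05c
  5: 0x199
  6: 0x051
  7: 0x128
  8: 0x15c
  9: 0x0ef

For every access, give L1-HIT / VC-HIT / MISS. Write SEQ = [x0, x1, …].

#0 0x122→b18/s2 MISS; vc=[]
#1 0xeb→b14/s2 MISS; vc=[18]
#2 0xec→b14/s2 L1-HIT; vc=[18]
#3 0x92→b9/s1 MISS; vc=[18]
#4 0x5c→b5/s1 MISS; vc=[18,9]
#5 0x199→b25/s1 MISS; vc=[18,9,5]
#6 0x51→b5/s1 VC-HIT; vc=[18,9,25]
#7 0x128→b18/s2 VC-HIT; vc=[14,9,25]
#8 0x15c→b21/s1 MISS; vc=[9,25,5]
#9 0xef→b14/s2 MISS; vc=[25,5,18]

SEQ = [MISS, MISS, L1-HIT, MISS, MISS, MISS, VC-HIT, VC-HIT, MISS, MISS]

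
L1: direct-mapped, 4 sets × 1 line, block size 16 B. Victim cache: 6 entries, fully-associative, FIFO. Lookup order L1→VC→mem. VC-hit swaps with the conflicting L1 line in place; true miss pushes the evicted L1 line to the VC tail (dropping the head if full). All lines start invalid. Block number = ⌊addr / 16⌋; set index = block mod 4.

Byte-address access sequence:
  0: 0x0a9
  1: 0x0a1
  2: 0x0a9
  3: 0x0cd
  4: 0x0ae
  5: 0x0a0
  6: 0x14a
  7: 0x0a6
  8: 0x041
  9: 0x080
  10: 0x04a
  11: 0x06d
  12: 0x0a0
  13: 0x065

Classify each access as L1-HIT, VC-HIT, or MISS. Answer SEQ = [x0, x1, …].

#0 0xa9→b10/s2 MISS; vc=[]
#1 0xa1→b10/s2 L1-HIT; vc=[]
#2 0xa9→b10/s2 L1-HIT; vc=[]
#3 0xcd→b12/s0 MISS; vc=[]
#4 0xae→b10/s2 L1-HIT; vc=[]
#5 0xa0→b10/s2 L1-HIT; vc=[]
#6 0x14a→b20/s0 MISS; vc=[12]
#7 0xa6→b10/s2 L1-HIT; vc=[12]
#8 0x41→b4/s0 MISS; vc=[12,20]
#9 0x80→b8/s0 MISS; vc=[12,20,4]
#10 0x4a→b4/s0 VC-HIT; vc=[12,20,8]
#11 0x6d→b6/s2 MISS; vc=[12,20,8,10]
#12 0xa0→b10/s2 VC-HIT; vc=[12,20,8,6]
#13 0x65→b6/s2 VC-HIT; vc=[12,20,8,10]

SEQ = [MISS, L1-HIT, L1-HIT, MISS, L1-HIT, L1-HIT, MISS, L1-HIT, MISS, MISS, VC-HIT, MISS, VC-HIT, VC-HIT]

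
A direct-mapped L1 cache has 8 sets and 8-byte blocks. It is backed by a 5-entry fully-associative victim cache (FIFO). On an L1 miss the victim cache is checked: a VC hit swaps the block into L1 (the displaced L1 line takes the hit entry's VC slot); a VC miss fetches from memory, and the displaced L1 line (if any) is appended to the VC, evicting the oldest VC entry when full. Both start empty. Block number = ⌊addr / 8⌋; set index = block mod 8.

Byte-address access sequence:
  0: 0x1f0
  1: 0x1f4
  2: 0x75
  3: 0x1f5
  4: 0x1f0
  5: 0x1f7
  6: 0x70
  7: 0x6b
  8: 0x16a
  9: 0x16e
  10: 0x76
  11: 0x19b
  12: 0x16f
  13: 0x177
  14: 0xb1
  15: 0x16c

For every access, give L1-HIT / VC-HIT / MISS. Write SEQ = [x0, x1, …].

SEQ = [MISS, L1-HIT, MISS, VC-HIT, L1-HIT, L1-HIT, VC-HIT, MISS, MISS, L1-HIT, L1-HIT, MISS, L1-HIT, MISS, MISS, L1-HIT]

  [0] addr=0x1f0 blk=62 s=6: MISS | VC []
  [1] addr=0x1f4 blk=62 s=6: L1-HIT | VC []
  [2] addr=0x75 blk=14 s=6: MISS | VC [62]
  [3] addr=0x1f5 blk=62 s=6: VC-HIT | VC [14]
  [4] addr=0x1f0 blk=62 s=6: L1-HIT | VC [14]
  [5] addr=0x1f7 blk=62 s=6: L1-HIT | VC [14]
  [6] addr=0x70 blk=14 s=6: VC-HIT | VC [62]
  [7] addr=0x6b blk=13 s=5: MISS | VC [62]
  [8] addr=0x16a blk=45 s=5: MISS | VC [62, 13]
  [9] addr=0x16e blk=45 s=5: L1-HIT | VC [62, 13]
  [10] addr=0x76 blk=14 s=6: L1-HIT | VC [62, 13]
  [11] addr=0x19b blk=51 s=3: MISS | VC [62, 13]
  [12] addr=0x16f blk=45 s=5: L1-HIT | VC [62, 13]
  [13] addr=0x177 blk=46 s=6: MISS | VC [62, 13, 14]
  [14] addr=0xb1 blk=22 s=6: MISS | VC [62, 13, 14, 46]
  [15] addr=0x16c blk=45 s=5: L1-HIT | VC [62, 13, 14, 46]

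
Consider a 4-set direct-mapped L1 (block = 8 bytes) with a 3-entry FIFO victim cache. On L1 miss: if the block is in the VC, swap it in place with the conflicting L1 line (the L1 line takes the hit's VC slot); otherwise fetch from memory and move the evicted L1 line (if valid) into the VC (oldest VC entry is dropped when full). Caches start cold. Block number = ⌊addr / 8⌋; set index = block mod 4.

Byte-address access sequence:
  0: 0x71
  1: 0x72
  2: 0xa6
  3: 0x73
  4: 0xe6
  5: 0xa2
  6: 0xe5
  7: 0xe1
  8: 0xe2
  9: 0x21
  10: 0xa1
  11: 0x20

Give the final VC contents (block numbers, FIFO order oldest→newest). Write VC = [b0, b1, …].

0: 0x71 (blk 14, set 2) → MISS  vc=[]
1: 0x72 (blk 14, set 2) → L1-HIT  vc=[]
2: 0xa6 (blk 20, set 0) → MISS  vc=[]
3: 0x73 (blk 14, set 2) → L1-HIT  vc=[]
4: 0xe6 (blk 28, set 0) → MISS  vc=[20]
5: 0xa2 (blk 20, set 0) → VC-HIT  vc=[28]
6: 0xe5 (blk 28, set 0) → VC-HIT  vc=[20]
7: 0xe1 (blk 28, set 0) → L1-HIT  vc=[20]
8: 0xe2 (blk 28, set 0) → L1-HIT  vc=[20]
9: 0x21 (blk 4, set 0) → MISS  vc=[20, 28]
10: 0xa1 (blk 20, set 0) → VC-HIT  vc=[4, 28]
11: 0x20 (blk 4, set 0) → VC-HIT  vc=[20, 28]

VC = [20, 28]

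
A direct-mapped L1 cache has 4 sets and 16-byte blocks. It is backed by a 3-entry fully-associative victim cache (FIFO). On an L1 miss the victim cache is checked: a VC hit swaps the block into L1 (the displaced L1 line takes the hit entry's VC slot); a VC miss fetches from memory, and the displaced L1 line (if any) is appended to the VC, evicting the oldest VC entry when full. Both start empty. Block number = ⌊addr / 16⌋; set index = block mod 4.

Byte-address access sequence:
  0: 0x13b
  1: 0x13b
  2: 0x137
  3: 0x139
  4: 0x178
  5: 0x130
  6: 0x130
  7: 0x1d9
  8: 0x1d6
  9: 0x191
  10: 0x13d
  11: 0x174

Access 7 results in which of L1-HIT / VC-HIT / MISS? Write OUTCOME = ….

OUTCOME = MISS

0: 0x13b (blk 19, set 3) → MISS  vc=[]
1: 0x13b (blk 19, set 3) → L1-HIT  vc=[]
2: 0x137 (blk 19, set 3) → L1-HIT  vc=[]
3: 0x139 (blk 19, set 3) → L1-HIT  vc=[]
4: 0x178 (blk 23, set 3) → MISS  vc=[19]
5: 0x130 (blk 19, set 3) → VC-HIT  vc=[23]
6: 0x130 (blk 19, set 3) → L1-HIT  vc=[23]
7: 0x1d9 (blk 29, set 1) → MISS  vc=[23]
8: 0x1d6 (blk 29, set 1) → L1-HIT  vc=[23]
9: 0x191 (blk 25, set 1) → MISS  vc=[23, 29]
10: 0x13d (blk 19, set 3) → L1-HIT  vc=[23, 29]
11: 0x174 (blk 23, set 3) → VC-HIT  vc=[19, 29]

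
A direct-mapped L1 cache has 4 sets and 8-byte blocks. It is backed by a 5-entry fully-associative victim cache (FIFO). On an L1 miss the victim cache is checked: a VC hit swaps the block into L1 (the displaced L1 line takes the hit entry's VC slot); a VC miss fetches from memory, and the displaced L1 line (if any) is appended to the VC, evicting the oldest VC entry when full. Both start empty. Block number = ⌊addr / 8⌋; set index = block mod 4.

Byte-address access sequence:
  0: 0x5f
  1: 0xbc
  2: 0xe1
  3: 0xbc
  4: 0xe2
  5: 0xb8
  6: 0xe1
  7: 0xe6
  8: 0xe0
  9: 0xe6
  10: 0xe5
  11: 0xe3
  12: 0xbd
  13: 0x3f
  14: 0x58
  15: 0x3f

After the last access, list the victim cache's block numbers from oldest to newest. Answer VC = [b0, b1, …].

0: 0x5f (blk 11, set 3) → MISS  vc=[]
1: 0xbc (blk 23, set 3) → MISS  vc=[11]
2: 0xe1 (blk 28, set 0) → MISS  vc=[11]
3: 0xbc (blk 23, set 3) → L1-HIT  vc=[11]
4: 0xe2 (blk 28, set 0) → L1-HIT  vc=[11]
5: 0xb8 (blk 23, set 3) → L1-HIT  vc=[11]
6: 0xe1 (blk 28, set 0) → L1-HIT  vc=[11]
7: 0xe6 (blk 28, set 0) → L1-HIT  vc=[11]
8: 0xe0 (blk 28, set 0) → L1-HIT  vc=[11]
9: 0xe6 (blk 28, set 0) → L1-HIT  vc=[11]
10: 0xe5 (blk 28, set 0) → L1-HIT  vc=[11]
11: 0xe3 (blk 28, set 0) → L1-HIT  vc=[11]
12: 0xbd (blk 23, set 3) → L1-HIT  vc=[11]
13: 0x3f (blk 7, set 3) → MISS  vc=[11, 23]
14: 0x58 (blk 11, set 3) → VC-HIT  vc=[7, 23]
15: 0x3f (blk 7, set 3) → VC-HIT  vc=[11, 23]

VC = [11, 23]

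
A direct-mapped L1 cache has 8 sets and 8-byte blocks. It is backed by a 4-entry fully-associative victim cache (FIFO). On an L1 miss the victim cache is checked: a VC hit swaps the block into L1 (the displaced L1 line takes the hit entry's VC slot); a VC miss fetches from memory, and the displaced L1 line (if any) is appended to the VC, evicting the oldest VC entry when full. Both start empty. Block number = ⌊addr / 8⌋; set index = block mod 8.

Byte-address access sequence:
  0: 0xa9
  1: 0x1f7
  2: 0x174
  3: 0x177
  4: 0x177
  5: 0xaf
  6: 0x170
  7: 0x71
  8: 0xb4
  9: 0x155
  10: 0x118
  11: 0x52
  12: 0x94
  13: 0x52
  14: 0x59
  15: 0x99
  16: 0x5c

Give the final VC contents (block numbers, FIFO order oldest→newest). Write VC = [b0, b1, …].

0: 0xa9 (blk 21, set 5) → MISS  vc=[]
1: 0x1f7 (blk 62, set 6) → MISS  vc=[]
2: 0x174 (blk 46, set 6) → MISS  vc=[62]
3: 0x177 (blk 46, set 6) → L1-HIT  vc=[62]
4: 0x177 (blk 46, set 6) → L1-HIT  vc=[62]
5: 0xaf (blk 21, set 5) → L1-HIT  vc=[62]
6: 0x170 (blk 46, set 6) → L1-HIT  vc=[62]
7: 0x71 (blk 14, set 6) → MISS  vc=[62, 46]
8: 0xb4 (blk 22, set 6) → MISS  vc=[62, 46, 14]
9: 0x155 (blk 42, set 2) → MISS  vc=[62, 46, 14]
10: 0x118 (blk 35, set 3) → MISS  vc=[62, 46, 14]
11: 0x52 (blk 10, set 2) → MISS  vc=[62, 46, 14, 42]
12: 0x94 (blk 18, set 2) → MISS  vc=[46, 14, 42, 10]
13: 0x52 (blk 10, set 2) → VC-HIT  vc=[46, 14, 42, 18]
14: 0x59 (blk 11, set 3) → MISS  vc=[14, 42, 18, 35]
15: 0x99 (blk 19, set 3) → MISS  vc=[42, 18, 35, 11]
16: 0x5c (blk 11, set 3) → VC-HIT  vc=[42, 18, 35, 19]

VC = [42, 18, 35, 19]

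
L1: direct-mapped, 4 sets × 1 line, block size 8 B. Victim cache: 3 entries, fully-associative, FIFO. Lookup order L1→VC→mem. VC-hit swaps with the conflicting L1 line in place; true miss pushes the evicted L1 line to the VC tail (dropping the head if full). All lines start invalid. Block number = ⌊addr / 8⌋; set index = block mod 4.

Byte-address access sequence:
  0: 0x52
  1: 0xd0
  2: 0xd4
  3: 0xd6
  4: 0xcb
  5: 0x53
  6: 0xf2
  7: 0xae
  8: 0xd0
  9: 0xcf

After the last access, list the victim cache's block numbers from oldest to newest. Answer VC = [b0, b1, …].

VC = [30, 10, 21]

#0 0x52→b10/s2 MISS; vc=[]
#1 0xd0→b26/s2 MISS; vc=[10]
#2 0xd4→b26/s2 L1-HIT; vc=[10]
#3 0xd6→b26/s2 L1-HIT; vc=[10]
#4 0xcb→b25/s1 MISS; vc=[10]
#5 0x53→b10/s2 VC-HIT; vc=[26]
#6 0xf2→b30/s2 MISS; vc=[26,10]
#7 0xae→b21/s1 MISS; vc=[26,10,25]
#8 0xd0→b26/s2 VC-HIT; vc=[30,10,25]
#9 0xcf→b25/s1 VC-HIT; vc=[30,10,21]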